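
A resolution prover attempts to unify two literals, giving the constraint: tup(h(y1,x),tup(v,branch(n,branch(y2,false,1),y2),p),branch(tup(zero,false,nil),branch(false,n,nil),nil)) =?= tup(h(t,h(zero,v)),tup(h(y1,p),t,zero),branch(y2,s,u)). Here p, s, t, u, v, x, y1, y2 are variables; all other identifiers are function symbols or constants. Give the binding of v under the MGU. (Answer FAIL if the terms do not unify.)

Decompose tup/3: h(y1,x) =?= h(t,h(zero,v)),  tup(v,branch(n,branch(y2,false,1),y2),p) =?= tup(h(y1,p),t,zero),  branch(tup(zero,false,nil),branch(false,n,nil),nil) =?= branch(y2,s,u).
Decompose h/2: y1 =?= t,  x =?= h(zero,v).
Bind y1 := t; substituting into the one remaining equation that mentions y1 gives: tup(v,branch(n,branch(y2,false,1),y2),p) =?= tup(h(t,p),t,zero).
Bind x := h(zero,v); no other remaining equation mentions x.
Decompose tup/3: v =?= h(t,p),  branch(n,branch(y2,false,1),y2) =?= t,  p =?= zero.
Bind v := h(t,p); no other remaining equation mentions v. Substituting into the earlier binding gives x := h(zero,h(t,p)).
Bind t := branch(n,branch(y2,false,1),y2); no other remaining equation mentions t. Substituting into the earlier bindings gives y1 := branch(n,branch(y2,false,1),y2), x := h(zero,h(branch(n,branch(y2,false,1),y2),p)), v := h(branch(n,branch(y2,false,1),y2),p).
Bind p := zero; no other remaining equation mentions p. Substituting into the earlier bindings gives x := h(zero,h(branch(n,branch(y2,false,1),y2),zero)), v := h(branch(n,branch(y2,false,1),y2),zero).
Decompose branch/3: tup(zero,false,nil) =?= y2,  branch(false,n,nil) =?= s,  nil =?= u.
Bind y2 := tup(zero,false,nil); no other remaining equation mentions y2. Substituting into the earlier bindings gives y1 := branch(n,branch(tup(zero,false,nil),false,1),tup(zero,false,nil)), x := h(zero,h(branch(n,branch(tup(zero,false,nil),false,1),tup(zero,false,nil)),zero)), v := h(branch(n,branch(tup(zero,false,nil),false,1),tup(zero,false,nil)),zero), t := branch(n,branch(tup(zero,false,nil),false,1),tup(zero,false,nil)).
Bind s := branch(false,n,nil); no other remaining equation mentions s.
Bind u := nil.
MGU = { y1 := branch(n,branch(tup(zero,false,nil),false,1),tup(zero,false,nil)), x := h(zero,h(branch(n,branch(tup(zero,false,nil),false,1),tup(zero,false,nil)),zero)), v := h(branch(n,branch(tup(zero,false,nil),false,1),tup(zero,false,nil)),zero), t := branch(n,branch(tup(zero,false,nil),false,1),tup(zero,false,nil)), p := zero, y2 := tup(zero,false,nil), s := branch(false,n,nil), u := nil }, so v := h(branch(n,branch(tup(zero,false,nil),false,1),tup(zero,false,nil)),zero).

h(branch(n,branch(tup(zero,false,nil),false,1),tup(zero,false,nil)),zero)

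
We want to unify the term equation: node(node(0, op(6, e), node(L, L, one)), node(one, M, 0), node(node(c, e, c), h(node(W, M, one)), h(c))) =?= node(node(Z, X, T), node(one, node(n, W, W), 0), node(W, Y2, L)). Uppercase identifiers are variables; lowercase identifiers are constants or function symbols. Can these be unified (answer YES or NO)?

YES

Decompose node/3: node(0, op(6, e), node(L, L, one)) =?= node(Z, X, T),  node(one, M, 0) =?= node(one, node(n, W, W), 0),  node(node(c, e, c), h(node(W, M, one)), h(c)) =?= node(W, Y2, L).
Decompose node/3: 0 =?= Z,  op(6, e) =?= X,  node(L, L, one) =?= T.
Bind Z := 0; no other remaining equation mentions Z.
Bind X := op(6, e); no other remaining equation mentions X.
Bind T := node(L, L, one); no other remaining equation mentions T.
Decompose node/3: one =?= one,  M =?= node(n, W, W),  0 =?= 0.
Delete trivial equation one =?= one.
Bind M := node(n, W, W); substituting into the one remaining equation that mentions M gives: node(node(c, e, c), h(node(W, node(n, W, W), one)), h(c)) =?= node(W, Y2, L).
Delete trivial equation 0 =?= 0.
Decompose node/3: node(c, e, c) =?= W,  h(node(W, node(n, W, W), one)) =?= Y2,  h(c) =?= L.
Bind W := node(c, e, c); substituting into the one remaining equation that mentions W gives: h(node(node(c, e, c), node(n, node(c, e, c), node(c, e, c)), one)) =?= Y2. Substituting into the earlier binding gives M := node(n, node(c, e, c), node(c, e, c)).
Bind Y2 := h(node(node(c, e, c), node(n, node(c, e, c), node(c, e, c)), one)); no other remaining equation mentions Y2.
Bind L := h(c). Substituting into the earlier binding gives T := node(h(c), h(c), one).
No equations remain and no clash or occurs-check failure arose, so a unifier exists.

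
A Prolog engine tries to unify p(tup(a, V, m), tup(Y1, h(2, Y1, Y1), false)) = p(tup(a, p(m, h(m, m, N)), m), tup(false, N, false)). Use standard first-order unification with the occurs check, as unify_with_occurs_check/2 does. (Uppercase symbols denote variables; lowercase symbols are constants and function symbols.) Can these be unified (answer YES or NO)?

YES

Decompose p/2: tup(a, V, m) = tup(a, p(m, h(m, m, N)), m),  tup(Y1, h(2, Y1, Y1), false) = tup(false, N, false).
Decompose tup/3: a = a,  V = p(m, h(m, m, N)),  m = m.
Delete trivial equation a = a.
Bind V := p(m, h(m, m, N)); no other remaining equation mentions V.
Delete trivial equation m = m.
Decompose tup/3: Y1 = false,  h(2, Y1, Y1) = N,  false = false.
Bind Y1 := false; substituting into the one remaining equation that mentions Y1 gives: h(2, false, false) = N.
Bind N := h(2, false, false); no other remaining equation mentions N. Substituting into the earlier binding gives V := p(m, h(m, m, h(2, false, false))).
Delete trivial equation false = false.
No equations remain and no clash or occurs-check failure arose, so a unifier exists.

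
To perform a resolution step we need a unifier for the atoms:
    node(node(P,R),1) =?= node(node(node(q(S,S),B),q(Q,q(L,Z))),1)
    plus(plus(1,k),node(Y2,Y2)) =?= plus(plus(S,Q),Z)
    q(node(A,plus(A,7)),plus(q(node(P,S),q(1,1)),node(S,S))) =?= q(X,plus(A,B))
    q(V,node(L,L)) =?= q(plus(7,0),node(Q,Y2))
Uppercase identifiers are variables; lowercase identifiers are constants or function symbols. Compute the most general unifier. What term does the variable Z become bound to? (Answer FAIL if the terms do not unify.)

node(k,k)

Decompose node/2: node(P,R) =?= node(node(q(S,S),B),q(Q,q(L,Z))),  1 =?= 1.
Decompose node/2: P =?= node(q(S,S),B),  R =?= q(Q,q(L,Z)).
Bind P := node(q(S,S),B); substituting into the one remaining equation that mentions P gives: q(node(A,plus(A,7)),plus(q(node(node(q(S,S),B),S),q(1,1)),node(S,S))) =?= q(X,plus(A,B)).
Bind R := q(Q,q(L,Z)); no other remaining equation mentions R.
Delete trivial equation 1 =?= 1.
Decompose plus/2: plus(1,k) =?= plus(S,Q),  node(Y2,Y2) =?= Z.
Decompose plus/2: 1 =?= S,  k =?= Q.
Bind S := 1; substituting into the one remaining equation that mentions S gives: q(node(A,plus(A,7)),plus(q(node(node(q(1,1),B),1),q(1,1)),node(1,1))) =?= q(X,plus(A,B)). Substituting into the earlier binding gives P := node(q(1,1),B).
Bind Q := k; substituting into the one remaining equation that mentions Q gives: q(V,node(L,L)) =?= q(plus(7,0),node(k,Y2)). Substituting into the earlier binding gives R := q(k,q(L,Z)).
Bind Z := node(Y2,Y2); no other remaining equation mentions Z. Substituting into the earlier binding gives R := q(k,q(L,node(Y2,Y2))).
Decompose q/2: node(A,plus(A,7)) =?= X,  plus(q(node(node(q(1,1),B),1),q(1,1)),node(1,1)) =?= plus(A,B).
Bind X := node(A,plus(A,7)); no other remaining equation mentions X.
Decompose plus/2: q(node(node(q(1,1),B),1),q(1,1)) =?= A,  node(1,1) =?= B.
Bind A := q(node(node(q(1,1),B),1),q(1,1)); no other remaining equation mentions A. Substituting into the earlier binding gives X := node(q(node(node(q(1,1),B),1),q(1,1)),plus(q(node(node(q(1,1),B),1),q(1,1)),7)).
Bind B := node(1,1); no other remaining equation mentions B. Substituting into the earlier bindings gives P := node(q(1,1),node(1,1)), X := node(q(node(node(q(1,1),node(1,1)),1),q(1,1)),plus(q(node(node(q(1,1),node(1,1)),1),q(1,1)),7)), A := q(node(node(q(1,1),node(1,1)),1),q(1,1)).
Decompose q/2: V =?= plus(7,0),  node(L,L) =?= node(k,Y2).
Bind V := plus(7,0); no other remaining equation mentions V.
Decompose node/2: L =?= k,  L =?= Y2.
Bind L := k; substituting into the remaining equation gives: k =?= Y2. Substituting into the earlier binding gives R := q(k,q(k,node(Y2,Y2))).
Bind Y2 := k. Substituting into the earlier bindings gives R := q(k,q(k,node(k,k))), Z := node(k,k).
MGU = { P -> node(q(1,1),node(1,1)), R -> q(k,q(k,node(k,k))), S -> 1, Q -> k, Z -> node(k,k), X -> node(q(node(node(q(1,1),node(1,1)),1),q(1,1)),plus(q(node(node(q(1,1),node(1,1)),1),q(1,1)),7)), A -> q(node(node(q(1,1),node(1,1)),1),q(1,1)), B -> node(1,1), V -> plus(7,0), L -> k, Y2 -> k }, so Z -> node(k,k).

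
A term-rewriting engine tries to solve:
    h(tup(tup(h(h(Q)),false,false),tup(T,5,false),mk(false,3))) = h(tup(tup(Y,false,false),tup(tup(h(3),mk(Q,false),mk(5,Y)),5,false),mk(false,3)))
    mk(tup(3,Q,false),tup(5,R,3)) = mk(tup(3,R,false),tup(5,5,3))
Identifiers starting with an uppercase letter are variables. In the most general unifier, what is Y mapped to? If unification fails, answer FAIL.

Decompose h/1: tup(tup(h(h(Q)),false,false),tup(T,5,false),mk(false,3)) = tup(tup(Y,false,false),tup(tup(h(3),mk(Q,false),mk(5,Y)),5,false),mk(false,3)).
Decompose tup/3: tup(h(h(Q)),false,false) = tup(Y,false,false),  tup(T,5,false) = tup(tup(h(3),mk(Q,false),mk(5,Y)),5,false),  mk(false,3) = mk(false,3).
Decompose tup/3: h(h(Q)) = Y,  false = false,  false = false.
Bind Y := h(h(Q)); substituting into the one remaining equation that mentions Y gives: tup(T,5,false) = tup(tup(h(3),mk(Q,false),mk(5,h(h(Q)))),5,false).
Delete trivial equation false = false.
Delete trivial equation false = false.
Decompose tup/3: T = tup(h(3),mk(Q,false),mk(5,h(h(Q)))),  5 = 5,  false = false.
Bind T := tup(h(3),mk(Q,false),mk(5,h(h(Q)))); no other remaining equation mentions T.
Delete trivial equation 5 = 5.
Delete trivial equation false = false.
Delete trivial equation mk(false,3) = mk(false,3).
Decompose mk/2: tup(3,Q,false) = tup(3,R,false),  tup(5,R,3) = tup(5,5,3).
Decompose tup/3: 3 = 3,  Q = R,  false = false.
Delete trivial equation 3 = 3.
Bind Q := R; no other remaining equation mentions Q. Substituting into the earlier bindings gives Y := h(h(R)), T := tup(h(3),mk(R,false),mk(5,h(h(R)))).
Delete trivial equation false = false.
Decompose tup/3: 5 = 5,  R = 5,  3 = 3.
Delete trivial equation 5 = 5.
Bind R := 5; no other remaining equation mentions R. Substituting into the earlier bindings gives Y := h(h(5)), T := tup(h(3),mk(5,false),mk(5,h(h(5)))), Q := 5.
Delete trivial equation 3 = 3.
MGU = { Y -> h(h(5)), T -> tup(h(3),mk(5,false),mk(5,h(h(5)))), Q -> 5, R -> 5 }, so Y -> h(h(5)).

h(h(5))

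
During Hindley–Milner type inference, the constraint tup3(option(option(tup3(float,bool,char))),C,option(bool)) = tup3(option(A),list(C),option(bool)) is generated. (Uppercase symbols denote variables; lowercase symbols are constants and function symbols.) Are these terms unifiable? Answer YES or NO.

NO

Decompose tup3/3: option(option(tup3(float,bool,char))) = option(A),  C = list(C),  option(bool) = option(bool).
Decompose option/1: option(tup3(float,bool,char)) = A.
Bind A := option(tup3(float,bool,char)); no other remaining equation mentions A.
Occurs check fails: C occurs in list(C); the equation C = list(C) has no finite solution.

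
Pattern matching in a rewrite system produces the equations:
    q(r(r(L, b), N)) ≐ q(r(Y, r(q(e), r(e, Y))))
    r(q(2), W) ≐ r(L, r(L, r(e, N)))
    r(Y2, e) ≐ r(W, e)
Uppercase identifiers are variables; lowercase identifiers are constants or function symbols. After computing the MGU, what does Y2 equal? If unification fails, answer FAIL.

Decompose q/1: r(r(L, b), N) ≐ r(Y, r(q(e), r(e, Y))).
Decompose r/2: r(L, b) ≐ Y,  N ≐ r(q(e), r(e, Y)).
Bind Y := r(L, b); substituting into the one remaining equation that mentions Y gives: N ≐ r(q(e), r(e, r(L, b))).
Bind N := r(q(e), r(e, r(L, b))); substituting into the one remaining equation that mentions N gives: r(q(2), W) ≐ r(L, r(L, r(e, r(q(e), r(e, r(L, b)))))).
Decompose r/2: q(2) ≐ L,  W ≐ r(L, r(e, r(q(e), r(e, r(L, b))))).
Bind L := q(2); substituting into the one remaining equation that mentions L gives: W ≐ r(q(2), r(e, r(q(e), r(e, r(q(2), b))))). Substituting into the earlier bindings gives Y := r(q(2), b), N := r(q(e), r(e, r(q(2), b))).
Bind W := r(q(2), r(e, r(q(e), r(e, r(q(2), b))))); substituting into the remaining equation gives: r(Y2, e) ≐ r(r(q(2), r(e, r(q(e), r(e, r(q(2), b))))), e).
Decompose r/2: Y2 ≐ r(q(2), r(e, r(q(e), r(e, r(q(2), b))))),  e ≐ e.
Bind Y2 := r(q(2), r(e, r(q(e), r(e, r(q(2), b))))); no other remaining equation mentions Y2.
Delete trivial equation e ≐ e.
MGU = { Y := r(q(2), b), N := r(q(e), r(e, r(q(2), b))), L := q(2), W := r(q(2), r(e, r(q(e), r(e, r(q(2), b))))), Y2 := r(q(2), r(e, r(q(e), r(e, r(q(2), b))))) }, so Y2 := r(q(2), r(e, r(q(e), r(e, r(q(2), b))))).

r(q(2), r(e, r(q(e), r(e, r(q(2), b)))))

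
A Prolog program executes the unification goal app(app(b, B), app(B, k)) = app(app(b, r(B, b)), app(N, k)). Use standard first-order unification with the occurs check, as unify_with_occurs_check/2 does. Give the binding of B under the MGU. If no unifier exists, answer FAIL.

Decompose app/2: app(b, B) = app(b, r(B, b)),  app(B, k) = app(N, k).
Decompose app/2: b = b,  B = r(B, b).
Delete trivial equation b = b.
Occurs check fails: B occurs in r(B, b); the equation B = r(B, b) has no finite solution.

FAIL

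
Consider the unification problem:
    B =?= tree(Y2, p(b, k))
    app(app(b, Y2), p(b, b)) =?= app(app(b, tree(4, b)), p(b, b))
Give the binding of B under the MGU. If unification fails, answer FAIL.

tree(tree(4, b), p(b, k))

Bind B := tree(Y2, p(b, k)); no other remaining equation mentions B.
Decompose app/2: app(b, Y2) =?= app(b, tree(4, b)),  p(b, b) =?= p(b, b).
Decompose app/2: b =?= b,  Y2 =?= tree(4, b).
Delete trivial equation b =?= b.
Bind Y2 := tree(4, b); no other remaining equation mentions Y2. Substituting into the earlier binding gives B := tree(tree(4, b), p(b, k)).
Delete trivial equation p(b, b) =?= p(b, b).
MGU = { B -> tree(tree(4, b), p(b, k)), Y2 -> tree(4, b) }, so B -> tree(tree(4, b), p(b, k)).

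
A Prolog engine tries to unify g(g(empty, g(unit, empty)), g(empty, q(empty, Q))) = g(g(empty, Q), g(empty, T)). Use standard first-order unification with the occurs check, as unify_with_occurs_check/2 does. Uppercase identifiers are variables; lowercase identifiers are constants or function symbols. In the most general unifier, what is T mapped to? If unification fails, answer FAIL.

Decompose g/2: g(empty, g(unit, empty)) = g(empty, Q),  g(empty, q(empty, Q)) = g(empty, T).
Decompose g/2: empty = empty,  g(unit, empty) = Q.
Delete trivial equation empty = empty.
Bind Q := g(unit, empty); substituting into the remaining equation gives: g(empty, q(empty, g(unit, empty))) = g(empty, T).
Decompose g/2: empty = empty,  q(empty, g(unit, empty)) = T.
Delete trivial equation empty = empty.
Bind T := q(empty, g(unit, empty)).
MGU = { Q = g(unit, empty), T = q(empty, g(unit, empty)) }, so T = q(empty, g(unit, empty)).

q(empty, g(unit, empty))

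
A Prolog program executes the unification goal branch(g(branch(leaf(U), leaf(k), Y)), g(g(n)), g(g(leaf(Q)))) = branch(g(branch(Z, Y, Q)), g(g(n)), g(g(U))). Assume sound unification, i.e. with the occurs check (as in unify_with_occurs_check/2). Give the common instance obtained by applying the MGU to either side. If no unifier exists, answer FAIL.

Decompose branch/3: g(branch(leaf(U), leaf(k), Y)) = g(branch(Z, Y, Q)),  g(g(n)) = g(g(n)),  g(g(leaf(Q))) = g(g(U)).
Decompose g/1: branch(leaf(U), leaf(k), Y) = branch(Z, Y, Q).
Decompose branch/3: leaf(U) = Z,  leaf(k) = Y,  Y = Q.
Bind Z := leaf(U); no other remaining equation mentions Z.
Bind Y := leaf(k); substituting into the one remaining equation that mentions Y gives: leaf(k) = Q.
Bind Q := leaf(k); substituting into the one remaining equation that mentions Q gives: g(g(leaf(leaf(k)))) = g(g(U)).
Delete trivial equation g(g(n)) = g(g(n)).
Decompose g/1: g(leaf(leaf(k))) = g(U).
Decompose g/1: leaf(leaf(k)) = U.
Bind U := leaf(leaf(k)). Substituting into the earlier binding gives Z := leaf(leaf(leaf(k))).
Applying the MGU to either side gives branch(g(branch(leaf(leaf(leaf(k))), leaf(k), leaf(k))), g(g(n)), g(g(leaf(leaf(k))))).

branch(g(branch(leaf(leaf(leaf(k))), leaf(k), leaf(k))), g(g(n)), g(g(leaf(leaf(k)))))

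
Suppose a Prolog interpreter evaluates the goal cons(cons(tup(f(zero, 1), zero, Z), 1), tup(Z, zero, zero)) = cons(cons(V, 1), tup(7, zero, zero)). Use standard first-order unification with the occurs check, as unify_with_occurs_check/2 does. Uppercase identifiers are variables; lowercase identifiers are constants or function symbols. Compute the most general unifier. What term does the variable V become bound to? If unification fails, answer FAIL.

Decompose cons/2: cons(tup(f(zero, 1), zero, Z), 1) = cons(V, 1),  tup(Z, zero, zero) = tup(7, zero, zero).
Decompose cons/2: tup(f(zero, 1), zero, Z) = V,  1 = 1.
Bind V := tup(f(zero, 1), zero, Z); no other remaining equation mentions V.
Delete trivial equation 1 = 1.
Decompose tup/3: Z = 7,  zero = zero,  zero = zero.
Bind Z := 7; no other remaining equation mentions Z. Substituting into the earlier binding gives V := tup(f(zero, 1), zero, 7).
Delete trivial equation zero = zero.
Delete trivial equation zero = zero.
MGU = { V -> tup(f(zero, 1), zero, 7), Z -> 7 }, so V -> tup(f(zero, 1), zero, 7).

tup(f(zero, 1), zero, 7)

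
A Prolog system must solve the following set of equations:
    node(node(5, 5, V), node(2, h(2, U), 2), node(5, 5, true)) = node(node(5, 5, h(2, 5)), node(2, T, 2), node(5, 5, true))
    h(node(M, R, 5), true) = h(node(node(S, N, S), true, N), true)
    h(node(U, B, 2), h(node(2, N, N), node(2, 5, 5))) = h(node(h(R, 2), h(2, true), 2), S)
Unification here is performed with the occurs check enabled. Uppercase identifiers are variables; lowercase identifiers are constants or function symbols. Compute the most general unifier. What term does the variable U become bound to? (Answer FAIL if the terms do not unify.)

Decompose node/3: node(5, 5, V) = node(5, 5, h(2, 5)),  node(2, h(2, U), 2) = node(2, T, 2),  node(5, 5, true) = node(5, 5, true).
Decompose node/3: 5 = 5,  5 = 5,  V = h(2, 5).
Delete trivial equation 5 = 5.
Delete trivial equation 5 = 5.
Bind V := h(2, 5); no other remaining equation mentions V.
Decompose node/3: 2 = 2,  h(2, U) = T,  2 = 2.
Delete trivial equation 2 = 2.
Bind T := h(2, U); no other remaining equation mentions T.
Delete trivial equation 2 = 2.
Delete trivial equation node(5, 5, true) = node(5, 5, true).
Decompose h/2: node(M, R, 5) = node(node(S, N, S), true, N),  true = true.
Decompose node/3: M = node(S, N, S),  R = true,  5 = N.
Bind M := node(S, N, S); no other remaining equation mentions M.
Bind R := true; substituting into the one remaining equation that mentions R gives: h(node(U, B, 2), h(node(2, N, N), node(2, 5, 5))) = h(node(h(true, 2), h(2, true), 2), S).
Bind N := 5; substituting into the one remaining equation that mentions N gives: h(node(U, B, 2), h(node(2, 5, 5), node(2, 5, 5))) = h(node(h(true, 2), h(2, true), 2), S). Substituting into the earlier binding gives M := node(S, 5, S).
Delete trivial equation true = true.
Decompose h/2: node(U, B, 2) = node(h(true, 2), h(2, true), 2),  h(node(2, 5, 5), node(2, 5, 5)) = S.
Decompose node/3: U = h(true, 2),  B = h(2, true),  2 = 2.
Bind U := h(true, 2); no other remaining equation mentions U. Substituting into the earlier binding gives T := h(2, h(true, 2)).
Bind B := h(2, true); no other remaining equation mentions B.
Delete trivial equation 2 = 2.
Bind S := h(node(2, 5, 5), node(2, 5, 5)). Substituting into the earlier binding gives M := node(h(node(2, 5, 5), node(2, 5, 5)), 5, h(node(2, 5, 5), node(2, 5, 5))).
MGU = { V ↦ h(2, 5), T ↦ h(2, h(true, 2)), M ↦ node(h(node(2, 5, 5), node(2, 5, 5)), 5, h(node(2, 5, 5), node(2, 5, 5))), R ↦ true, N ↦ 5, U ↦ h(true, 2), B ↦ h(2, true), S ↦ h(node(2, 5, 5), node(2, 5, 5)) }, so U ↦ h(true, 2).

h(true, 2)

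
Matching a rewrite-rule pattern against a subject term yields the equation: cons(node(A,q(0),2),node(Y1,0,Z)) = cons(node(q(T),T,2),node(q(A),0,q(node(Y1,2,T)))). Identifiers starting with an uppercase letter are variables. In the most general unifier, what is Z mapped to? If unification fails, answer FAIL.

q(node(q(q(q(0))),2,q(0)))

Decompose cons/2: node(A,q(0),2) = node(q(T),T,2),  node(Y1,0,Z) = node(q(A),0,q(node(Y1,2,T))).
Decompose node/3: A = q(T),  q(0) = T,  2 = 2.
Bind A := q(T); substituting into the one remaining equation that mentions A gives: node(Y1,0,Z) = node(q(q(T)),0,q(node(Y1,2,T))).
Bind T := q(0); substituting into the one remaining equation that mentions T gives: node(Y1,0,Z) = node(q(q(q(0))),0,q(node(Y1,2,q(0)))). Substituting into the earlier binding gives A := q(q(0)).
Delete trivial equation 2 = 2.
Decompose node/3: Y1 = q(q(q(0))),  0 = 0,  Z = q(node(Y1,2,q(0))).
Bind Y1 := q(q(q(0))); substituting into the one remaining equation that mentions Y1 gives: Z = q(node(q(q(q(0))),2,q(0))).
Delete trivial equation 0 = 0.
Bind Z := q(node(q(q(q(0))),2,q(0))).
MGU = { A -> q(q(0)), T -> q(0), Y1 -> q(q(q(0))), Z -> q(node(q(q(q(0))),2,q(0))) }, so Z -> q(node(q(q(q(0))),2,q(0))).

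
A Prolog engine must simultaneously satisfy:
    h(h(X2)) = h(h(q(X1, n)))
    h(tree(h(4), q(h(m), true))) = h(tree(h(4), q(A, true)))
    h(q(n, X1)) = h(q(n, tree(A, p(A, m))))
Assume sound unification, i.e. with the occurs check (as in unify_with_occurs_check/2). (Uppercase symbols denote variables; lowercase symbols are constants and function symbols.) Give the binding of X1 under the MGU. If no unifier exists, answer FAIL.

Decompose h/1: h(X2) = h(q(X1, n)).
Decompose h/1: X2 = q(X1, n).
Bind X2 := q(X1, n); no other remaining equation mentions X2.
Decompose h/1: tree(h(4), q(h(m), true)) = tree(h(4), q(A, true)).
Decompose tree/2: h(4) = h(4),  q(h(m), true) = q(A, true).
Delete trivial equation h(4) = h(4).
Decompose q/2: h(m) = A,  true = true.
Bind A := h(m); substituting into the one remaining equation that mentions A gives: h(q(n, X1)) = h(q(n, tree(h(m), p(h(m), m)))).
Delete trivial equation true = true.
Decompose h/1: q(n, X1) = q(n, tree(h(m), p(h(m), m))).
Decompose q/2: n = n,  X1 = tree(h(m), p(h(m), m)).
Delete trivial equation n = n.
Bind X1 := tree(h(m), p(h(m), m)). Substituting into the earlier binding gives X2 := q(tree(h(m), p(h(m), m)), n).
MGU = { X2 ↦ q(tree(h(m), p(h(m), m)), n), A ↦ h(m), X1 ↦ tree(h(m), p(h(m), m)) }, so X1 ↦ tree(h(m), p(h(m), m)).

tree(h(m), p(h(m), m))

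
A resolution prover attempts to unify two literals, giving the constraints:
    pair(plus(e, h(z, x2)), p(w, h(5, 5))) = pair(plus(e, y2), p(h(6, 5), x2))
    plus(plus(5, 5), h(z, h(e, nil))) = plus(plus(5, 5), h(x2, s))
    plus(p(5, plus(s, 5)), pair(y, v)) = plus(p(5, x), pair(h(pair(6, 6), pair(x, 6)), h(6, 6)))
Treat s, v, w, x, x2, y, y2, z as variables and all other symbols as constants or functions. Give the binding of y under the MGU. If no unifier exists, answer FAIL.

h(pair(6, 6), pair(plus(h(e, nil), 5), 6))

Decompose pair/2: plus(e, h(z, x2)) = plus(e, y2),  p(w, h(5, 5)) = p(h(6, 5), x2).
Decompose plus/2: e = e,  h(z, x2) = y2.
Delete trivial equation e = e.
Bind y2 := h(z, x2); no other remaining equation mentions y2.
Decompose p/2: w = h(6, 5),  h(5, 5) = x2.
Bind w := h(6, 5); no other remaining equation mentions w.
Bind x2 := h(5, 5); substituting into the one remaining equation that mentions x2 gives: plus(plus(5, 5), h(z, h(e, nil))) = plus(plus(5, 5), h(h(5, 5), s)). Substituting into the earlier binding gives y2 := h(z, h(5, 5)).
Decompose plus/2: plus(5, 5) = plus(5, 5),  h(z, h(e, nil)) = h(h(5, 5), s).
Delete trivial equation plus(5, 5) = plus(5, 5).
Decompose h/2: z = h(5, 5),  h(e, nil) = s.
Bind z := h(5, 5); no other remaining equation mentions z. Substituting into the earlier binding gives y2 := h(h(5, 5), h(5, 5)).
Bind s := h(e, nil); substituting into the remaining equation gives: plus(p(5, plus(h(e, nil), 5)), pair(y, v)) = plus(p(5, x), pair(h(pair(6, 6), pair(x, 6)), h(6, 6))).
Decompose plus/2: p(5, plus(h(e, nil), 5)) = p(5, x),  pair(y, v) = pair(h(pair(6, 6), pair(x, 6)), h(6, 6)).
Decompose p/2: 5 = 5,  plus(h(e, nil), 5) = x.
Delete trivial equation 5 = 5.
Bind x := plus(h(e, nil), 5); substituting into the remaining equation gives: pair(y, v) = pair(h(pair(6, 6), pair(plus(h(e, nil), 5), 6)), h(6, 6)).
Decompose pair/2: y = h(pair(6, 6), pair(plus(h(e, nil), 5), 6)),  v = h(6, 6).
Bind y := h(pair(6, 6), pair(plus(h(e, nil), 5), 6)); no other remaining equation mentions y.
Bind v := h(6, 6).
MGU = { y2 := h(h(5, 5), h(5, 5)), w := h(6, 5), x2 := h(5, 5), z := h(5, 5), s := h(e, nil), x := plus(h(e, nil), 5), y := h(pair(6, 6), pair(plus(h(e, nil), 5), 6)), v := h(6, 6) }, so y := h(pair(6, 6), pair(plus(h(e, nil), 5), 6)).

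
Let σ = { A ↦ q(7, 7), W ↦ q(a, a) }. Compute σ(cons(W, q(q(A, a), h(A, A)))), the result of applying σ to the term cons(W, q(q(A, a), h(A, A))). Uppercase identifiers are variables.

Replace each occurrence of A with q(7, 7).
Replace each occurrence of W with q(a, a).
Result: cons(q(a, a), q(q(q(7, 7), a), h(q(7, 7), q(7, 7)))).

cons(q(a, a), q(q(q(7, 7), a), h(q(7, 7), q(7, 7))))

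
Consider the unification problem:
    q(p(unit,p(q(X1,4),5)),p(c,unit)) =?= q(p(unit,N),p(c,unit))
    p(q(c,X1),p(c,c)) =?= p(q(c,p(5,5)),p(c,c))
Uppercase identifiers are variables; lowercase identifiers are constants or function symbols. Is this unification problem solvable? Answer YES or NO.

Decompose q/2: p(unit,p(q(X1,4),5)) =?= p(unit,N),  p(c,unit) =?= p(c,unit).
Decompose p/2: unit =?= unit,  p(q(X1,4),5) =?= N.
Delete trivial equation unit =?= unit.
Bind N := p(q(X1,4),5); no other remaining equation mentions N.
Delete trivial equation p(c,unit) =?= p(c,unit).
Decompose p/2: q(c,X1) =?= q(c,p(5,5)),  p(c,c) =?= p(c,c).
Decompose q/2: c =?= c,  X1 =?= p(5,5).
Delete trivial equation c =?= c.
Bind X1 := p(5,5); no other remaining equation mentions X1. Substituting into the earlier binding gives N := p(q(p(5,5),4),5).
Delete trivial equation p(c,c) =?= p(c,c).
No equations remain and no clash or occurs-check failure arose, so a unifier exists.

YES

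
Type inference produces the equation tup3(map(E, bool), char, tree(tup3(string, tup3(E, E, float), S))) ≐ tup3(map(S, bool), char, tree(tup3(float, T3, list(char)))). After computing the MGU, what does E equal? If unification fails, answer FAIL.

FAIL

Decompose tup3/3: map(E, bool) ≐ map(S, bool),  char ≐ char,  tree(tup3(string, tup3(E, E, float), S)) ≐ tree(tup3(float, T3, list(char))).
Decompose map/2: E ≐ S,  bool ≐ bool.
Bind E := S; substituting into the one remaining equation that mentions E gives: tree(tup3(string, tup3(S, S, float), S)) ≐ tree(tup3(float, T3, list(char))).
Delete trivial equation bool ≐ bool.
Delete trivial equation char ≐ char.
Decompose tree/1: tup3(string, tup3(S, S, float), S) ≐ tup3(float, T3, list(char)).
Decompose tup3/3: string ≐ float,  tup3(S, S, float) ≐ T3,  S ≐ list(char).
Clash: constants string and float differ; no unifier exists.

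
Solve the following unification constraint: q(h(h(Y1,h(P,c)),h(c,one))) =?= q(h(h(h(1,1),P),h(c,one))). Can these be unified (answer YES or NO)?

Decompose q/1: h(h(Y1,h(P,c)),h(c,one)) =?= h(h(h(1,1),P),h(c,one)).
Decompose h/2: h(Y1,h(P,c)) =?= h(h(1,1),P),  h(c,one) =?= h(c,one).
Decompose h/2: Y1 =?= h(1,1),  h(P,c) =?= P.
Bind Y1 := h(1,1); no other remaining equation mentions Y1.
Occurs check fails: P occurs in h(P,c); the equation P =?= h(P,c) has no finite solution.

NO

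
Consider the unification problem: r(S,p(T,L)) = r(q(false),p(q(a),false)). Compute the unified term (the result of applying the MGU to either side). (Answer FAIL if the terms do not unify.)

Decompose r/2: S = q(false),  p(T,L) = p(q(a),false).
Bind S := q(false); no other remaining equation mentions S.
Decompose p/2: T = q(a),  L = false.
Bind T := q(a); no other remaining equation mentions T.
Bind L := false.
Applying the MGU to either side gives r(q(false),p(q(a),false)).

r(q(false),p(q(a),false))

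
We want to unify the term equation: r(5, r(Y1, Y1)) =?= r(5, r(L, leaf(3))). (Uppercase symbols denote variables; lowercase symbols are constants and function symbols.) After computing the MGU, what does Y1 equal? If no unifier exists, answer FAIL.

Decompose r/2: 5 =?= 5,  r(Y1, Y1) =?= r(L, leaf(3)).
Delete trivial equation 5 =?= 5.
Decompose r/2: Y1 =?= L,  Y1 =?= leaf(3).
Bind Y1 := L; substituting into the remaining equation gives: L =?= leaf(3).
Bind L := leaf(3). Substituting into the earlier binding gives Y1 := leaf(3).
MGU = { Y1 := leaf(3), L := leaf(3) }, so Y1 := leaf(3).

leaf(3)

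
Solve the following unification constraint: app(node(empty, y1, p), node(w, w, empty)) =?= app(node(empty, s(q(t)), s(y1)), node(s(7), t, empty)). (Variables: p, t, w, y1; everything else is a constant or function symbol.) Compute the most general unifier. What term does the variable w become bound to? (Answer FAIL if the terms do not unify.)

s(7)

Decompose app/2: node(empty, y1, p) =?= node(empty, s(q(t)), s(y1)),  node(w, w, empty) =?= node(s(7), t, empty).
Decompose node/3: empty =?= empty,  y1 =?= s(q(t)),  p =?= s(y1).
Delete trivial equation empty =?= empty.
Bind y1 := s(q(t)); substituting into the one remaining equation that mentions y1 gives: p =?= s(s(q(t))).
Bind p := s(s(q(t))); no other remaining equation mentions p.
Decompose node/3: w =?= s(7),  w =?= t,  empty =?= empty.
Bind w := s(7); substituting into the one remaining equation that mentions w gives: s(7) =?= t.
Bind t := s(7); no other remaining equation mentions t. Substituting into the earlier bindings gives y1 := s(q(s(7))), p := s(s(q(s(7)))).
Delete trivial equation empty =?= empty.
MGU = { y1 := s(q(s(7))), p := s(s(q(s(7)))), w := s(7), t := s(7) }, so w := s(7).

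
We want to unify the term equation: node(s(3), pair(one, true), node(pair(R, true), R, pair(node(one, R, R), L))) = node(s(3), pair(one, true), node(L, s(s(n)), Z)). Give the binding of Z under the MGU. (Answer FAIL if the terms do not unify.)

pair(node(one, s(s(n)), s(s(n))), pair(s(s(n)), true))

Decompose node/3: s(3) = s(3),  pair(one, true) = pair(one, true),  node(pair(R, true), R, pair(node(one, R, R), L)) = node(L, s(s(n)), Z).
Delete trivial equation s(3) = s(3).
Delete trivial equation pair(one, true) = pair(one, true).
Decompose node/3: pair(R, true) = L,  R = s(s(n)),  pair(node(one, R, R), L) = Z.
Bind L := pair(R, true); substituting into the one remaining equation that mentions L gives: pair(node(one, R, R), pair(R, true)) = Z.
Bind R := s(s(n)); substituting into the remaining equation gives: pair(node(one, s(s(n)), s(s(n))), pair(s(s(n)), true)) = Z. Substituting into the earlier binding gives L := pair(s(s(n)), true).
Bind Z := pair(node(one, s(s(n)), s(s(n))), pair(s(s(n)), true)).
MGU = { L -> pair(s(s(n)), true), R -> s(s(n)), Z -> pair(node(one, s(s(n)), s(s(n))), pair(s(s(n)), true)) }, so Z -> pair(node(one, s(s(n)), s(s(n))), pair(s(s(n)), true)).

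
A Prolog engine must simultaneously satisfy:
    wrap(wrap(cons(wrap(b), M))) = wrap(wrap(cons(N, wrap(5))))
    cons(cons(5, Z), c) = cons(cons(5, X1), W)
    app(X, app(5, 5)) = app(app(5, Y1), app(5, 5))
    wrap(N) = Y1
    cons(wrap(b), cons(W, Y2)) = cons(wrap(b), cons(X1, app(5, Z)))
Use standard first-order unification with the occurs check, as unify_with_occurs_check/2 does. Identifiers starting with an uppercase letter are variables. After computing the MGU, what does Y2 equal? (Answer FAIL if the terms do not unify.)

Decompose wrap/1: wrap(cons(wrap(b), M)) = wrap(cons(N, wrap(5))).
Decompose wrap/1: cons(wrap(b), M) = cons(N, wrap(5)).
Decompose cons/2: wrap(b) = N,  M = wrap(5).
Bind N := wrap(b); substituting into the one remaining equation that mentions N gives: wrap(wrap(b)) = Y1.
Bind M := wrap(5); no other remaining equation mentions M.
Decompose cons/2: cons(5, Z) = cons(5, X1),  c = W.
Decompose cons/2: 5 = 5,  Z = X1.
Delete trivial equation 5 = 5.
Bind Z := X1; substituting into the one remaining equation that mentions Z gives: cons(wrap(b), cons(W, Y2)) = cons(wrap(b), cons(X1, app(5, X1))).
Bind W := c; substituting into the one remaining equation that mentions W gives: cons(wrap(b), cons(c, Y2)) = cons(wrap(b), cons(X1, app(5, X1))).
Decompose app/2: X = app(5, Y1),  app(5, 5) = app(5, 5).
Bind X := app(5, Y1); no other remaining equation mentions X.
Delete trivial equation app(5, 5) = app(5, 5).
Bind Y1 := wrap(wrap(b)); no other remaining equation mentions Y1. Substituting into the earlier binding gives X := app(5, wrap(wrap(b))).
Decompose cons/2: wrap(b) = wrap(b),  cons(c, Y2) = cons(X1, app(5, X1)).
Delete trivial equation wrap(b) = wrap(b).
Decompose cons/2: c = X1,  Y2 = app(5, X1).
Bind X1 := c; substituting into the remaining equation gives: Y2 = app(5, c). Substituting into the earlier binding gives Z := c.
Bind Y2 := app(5, c).
MGU = { N ↦ wrap(b), M ↦ wrap(5), Z ↦ c, W ↦ c, X ↦ app(5, wrap(wrap(b))), Y1 ↦ wrap(wrap(b)), X1 ↦ c, Y2 ↦ app(5, c) }, so Y2 ↦ app(5, c).

app(5, c)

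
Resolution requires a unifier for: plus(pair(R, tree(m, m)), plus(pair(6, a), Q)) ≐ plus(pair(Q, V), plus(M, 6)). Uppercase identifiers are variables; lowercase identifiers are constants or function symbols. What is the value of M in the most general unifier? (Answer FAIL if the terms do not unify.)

pair(6, a)

Decompose plus/2: pair(R, tree(m, m)) ≐ pair(Q, V),  plus(pair(6, a), Q) ≐ plus(M, 6).
Decompose pair/2: R ≐ Q,  tree(m, m) ≐ V.
Bind R := Q; no other remaining equation mentions R.
Bind V := tree(m, m); no other remaining equation mentions V.
Decompose plus/2: pair(6, a) ≐ M,  Q ≐ 6.
Bind M := pair(6, a); no other remaining equation mentions M.
Bind Q := 6. Substituting into the earlier binding gives R := 6.
MGU = { R ↦ 6, V ↦ tree(m, m), M ↦ pair(6, a), Q ↦ 6 }, so M ↦ pair(6, a).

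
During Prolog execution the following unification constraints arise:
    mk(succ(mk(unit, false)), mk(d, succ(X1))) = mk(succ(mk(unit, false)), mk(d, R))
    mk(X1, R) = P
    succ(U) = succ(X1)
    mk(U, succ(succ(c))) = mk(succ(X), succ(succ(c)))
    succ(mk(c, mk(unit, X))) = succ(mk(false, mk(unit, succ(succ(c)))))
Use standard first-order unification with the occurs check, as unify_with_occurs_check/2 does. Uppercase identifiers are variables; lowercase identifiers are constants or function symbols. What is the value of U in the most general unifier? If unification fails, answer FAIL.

FAIL

Decompose mk/2: succ(mk(unit, false)) = succ(mk(unit, false)),  mk(d, succ(X1)) = mk(d, R).
Delete trivial equation succ(mk(unit, false)) = succ(mk(unit, false)).
Decompose mk/2: d = d,  succ(X1) = R.
Delete trivial equation d = d.
Bind R := succ(X1); substituting into the one remaining equation that mentions R gives: mk(X1, succ(X1)) = P.
Bind P := mk(X1, succ(X1)); no other remaining equation mentions P.
Decompose succ/1: U = X1.
Bind U := X1; substituting into the one remaining equation that mentions U gives: mk(X1, succ(succ(c))) = mk(succ(X), succ(succ(c))).
Decompose mk/2: X1 = succ(X),  succ(succ(c)) = succ(succ(c)).
Bind X1 := succ(X); no other remaining equation mentions X1. Substituting into the earlier bindings gives R := succ(succ(X)), P := mk(succ(X), succ(succ(X))), U := succ(X).
Delete trivial equation succ(succ(c)) = succ(succ(c)).
Decompose succ/1: mk(c, mk(unit, X)) = mk(false, mk(unit, succ(succ(c)))).
Decompose mk/2: c = false,  mk(unit, X) = mk(unit, succ(succ(c))).
Clash: constants c and false differ; no unifier exists.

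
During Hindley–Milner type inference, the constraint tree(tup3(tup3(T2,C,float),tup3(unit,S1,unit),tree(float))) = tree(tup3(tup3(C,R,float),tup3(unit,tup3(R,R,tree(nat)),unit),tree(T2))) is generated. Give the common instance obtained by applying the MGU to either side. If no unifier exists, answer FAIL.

Decompose tree/1: tup3(tup3(T2,C,float),tup3(unit,S1,unit),tree(float)) = tup3(tup3(C,R,float),tup3(unit,tup3(R,R,tree(nat)),unit),tree(T2)).
Decompose tup3/3: tup3(T2,C,float) = tup3(C,R,float),  tup3(unit,S1,unit) = tup3(unit,tup3(R,R,tree(nat)),unit),  tree(float) = tree(T2).
Decompose tup3/3: T2 = C,  C = R,  float = float.
Bind T2 := C; substituting into the one remaining equation that mentions T2 gives: tree(float) = tree(C).
Bind C := R; substituting into the one remaining equation that mentions C gives: tree(float) = tree(R). Substituting into the earlier binding gives T2 := R.
Delete trivial equation float = float.
Decompose tup3/3: unit = unit,  S1 = tup3(R,R,tree(nat)),  unit = unit.
Delete trivial equation unit = unit.
Bind S1 := tup3(R,R,tree(nat)); no other remaining equation mentions S1.
Delete trivial equation unit = unit.
Decompose tree/1: float = R.
Bind R := float. Substituting into the earlier bindings gives T2 := float, C := float, S1 := tup3(float,float,tree(nat)).
Applying the MGU to either side gives tree(tup3(tup3(float,float,float),tup3(unit,tup3(float,float,tree(nat)),unit),tree(float))).

tree(tup3(tup3(float,float,float),tup3(unit,tup3(float,float,tree(nat)),unit),tree(float)))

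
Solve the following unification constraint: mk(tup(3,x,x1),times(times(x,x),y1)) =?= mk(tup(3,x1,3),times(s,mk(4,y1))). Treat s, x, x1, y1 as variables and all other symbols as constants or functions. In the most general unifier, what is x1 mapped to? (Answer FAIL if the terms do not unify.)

Decompose mk/2: tup(3,x,x1) =?= tup(3,x1,3),  times(times(x,x),y1) =?= times(s,mk(4,y1)).
Decompose tup/3: 3 =?= 3,  x =?= x1,  x1 =?= 3.
Delete trivial equation 3 =?= 3.
Bind x := x1; substituting into the one remaining equation that mentions x gives: times(times(x1,x1),y1) =?= times(s,mk(4,y1)).
Bind x1 := 3; substituting into the remaining equation gives: times(times(3,3),y1) =?= times(s,mk(4,y1)). Substituting into the earlier binding gives x := 3.
Decompose times/2: times(3,3) =?= s,  y1 =?= mk(4,y1).
Bind s := times(3,3); no other remaining equation mentions s.
Occurs check fails: y1 occurs in mk(4,y1); the equation y1 =?= mk(4,y1) has no finite solution.

FAIL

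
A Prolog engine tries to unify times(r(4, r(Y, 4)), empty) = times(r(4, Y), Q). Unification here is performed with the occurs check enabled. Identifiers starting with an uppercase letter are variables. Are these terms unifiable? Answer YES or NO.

Decompose times/2: r(4, r(Y, 4)) = r(4, Y),  empty = Q.
Decompose r/2: 4 = 4,  r(Y, 4) = Y.
Delete trivial equation 4 = 4.
Occurs check fails: Y occurs in r(Y, 4); the equation Y = r(Y, 4) has no finite solution.

NO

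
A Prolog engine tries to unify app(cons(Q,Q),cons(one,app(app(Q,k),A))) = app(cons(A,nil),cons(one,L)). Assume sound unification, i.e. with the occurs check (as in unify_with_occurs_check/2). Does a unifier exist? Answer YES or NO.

YES

Decompose app/2: cons(Q,Q) = cons(A,nil),  cons(one,app(app(Q,k),A)) = cons(one,L).
Decompose cons/2: Q = A,  Q = nil.
Bind Q := A; substituting into the remaining equations gives: A = nil,  cons(one,app(app(A,k),A)) = cons(one,L).
Bind A := nil; substituting into the remaining equation gives: cons(one,app(app(nil,k),nil)) = cons(one,L). Substituting into the earlier binding gives Q := nil.
Decompose cons/2: one = one,  app(app(nil,k),nil) = L.
Delete trivial equation one = one.
Bind L := app(app(nil,k),nil).
No equations remain and no clash or occurs-check failure arose, so a unifier exists.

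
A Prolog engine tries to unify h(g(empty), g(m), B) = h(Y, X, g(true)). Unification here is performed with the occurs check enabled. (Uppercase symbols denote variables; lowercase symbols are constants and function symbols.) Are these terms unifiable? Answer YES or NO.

YES

Decompose h/3: g(empty) = Y,  g(m) = X,  B = g(true).
Bind Y := g(empty); no other remaining equation mentions Y.
Bind X := g(m); no other remaining equation mentions X.
Bind B := g(true).
No equations remain and no clash or occurs-check failure arose, so a unifier exists.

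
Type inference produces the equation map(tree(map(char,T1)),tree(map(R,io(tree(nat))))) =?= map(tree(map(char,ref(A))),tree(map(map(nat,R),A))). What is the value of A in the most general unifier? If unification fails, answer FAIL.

FAIL

Decompose map/2: tree(map(char,T1)) =?= tree(map(char,ref(A))),  tree(map(R,io(tree(nat)))) =?= tree(map(map(nat,R),A)).
Decompose tree/1: map(char,T1) =?= map(char,ref(A)).
Decompose map/2: char =?= char,  T1 =?= ref(A).
Delete trivial equation char =?= char.
Bind T1 := ref(A); no other remaining equation mentions T1.
Decompose tree/1: map(R,io(tree(nat))) =?= map(map(nat,R),A).
Decompose map/2: R =?= map(nat,R),  io(tree(nat)) =?= A.
Occurs check fails: R occurs in map(nat,R); the equation R =?= map(nat,R) has no finite solution.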